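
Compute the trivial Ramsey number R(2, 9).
R(2, 9) = 9

R(2, k) = k for all k ≥ 2: in a 2-colouring of K_k, either some edge is red (a red K_2) or all edges are blue (a blue K_k). And K_{8} coloured all-blue has no blue K_9, so R(2, 9) > 8. Hence R(2, 9) = 9.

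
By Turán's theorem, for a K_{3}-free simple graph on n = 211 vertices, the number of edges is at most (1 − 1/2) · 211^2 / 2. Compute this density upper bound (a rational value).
Turán density bound = (1/2) · 211^2/2 = 44521/4 ≈ 11130.25

Turán's theorem: ex(n, K_{r+1}) is achieved by the complete r-partite Turán graph T(n, r) with parts as balanced as possible, and is at most (1 − 1/r) · n^2/2. For r = 2, n = 211: the density bound is (1/2) · 44521/2 = 44521/4 ≈ 11130.25. The integer-valued extremum is e(T(211, 2)) = 11130, which is strictly less than the density bound 44521/4 since 2 ∤ 211 (the parts of T(211, 2) cannot all be equal).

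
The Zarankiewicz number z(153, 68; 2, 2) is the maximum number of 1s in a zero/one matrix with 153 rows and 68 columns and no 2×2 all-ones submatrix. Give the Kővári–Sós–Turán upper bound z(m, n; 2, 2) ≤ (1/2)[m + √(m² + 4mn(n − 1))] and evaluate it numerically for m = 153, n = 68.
z(153, 68; 2, 2) ≤ (1/2)[153 + √(153² + 4·153·68·67)] = (1/2)[153 + √2811681] = 914.9034

Kővári–Sós–Turán: let r_1, ..., r_153 be the row sums and z = Σ r_i the total number of 1s. Each pair of columns can share at most one row with both entries 1 (else a 2×2 all-ones block appears), so Σ_i C(r_i, 2) ≤ C(68, 2) = 2278. By convexity Σ_i C(r_i, 2) ≥ 153·C(z/153, 2) = z(z − 153)/(2·153), giving z² − 153z − 153·68·67 ≤ 0 and hence z ≤ (1/2)[153 + √(23409 + 4·697068)] = (1/2)[153 + √2811681] ≈ (1/2)(153 + 1676.8068) = 914.9034.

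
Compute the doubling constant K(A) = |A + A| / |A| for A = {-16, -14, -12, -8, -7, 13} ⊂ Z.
K = |A + A| / |A| = 19/6

Enumerate A + A = {a + b : a, b ∈ A}. With |A| = 6, there are |A|^2 = 36 ordered sum pairs; collecting distinct values, A + A = {-32, -30, -28, -26, -24, -23, -22, -21, -20, -19, -16, -15, -14, -3, -1, 1, 5, 6, 26}, so |A + A| = 19. Thus K = 19/6. For comparison, the minimum possible |A + A| over all 6-element sets is 2·6 − 1 = 11 (so min K = 11/6), attained only by arithmetic progressions.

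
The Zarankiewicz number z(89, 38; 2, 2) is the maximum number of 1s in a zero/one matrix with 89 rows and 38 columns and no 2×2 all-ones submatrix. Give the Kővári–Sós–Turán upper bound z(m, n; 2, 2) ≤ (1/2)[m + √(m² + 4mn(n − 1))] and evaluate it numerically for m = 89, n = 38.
z(89, 38; 2, 2) ≤ (1/2)[89 + √(89² + 4·89·38·37)] = (1/2)[89 + √508457] = 401.0309

Kővári–Sós–Turán: let r_1, ..., r_89 be the row sums and z = Σ r_i the total number of 1s. Each pair of columns can share at most one row with both entries 1 (else a 2×2 all-ones block appears), so Σ_i C(r_i, 2) ≤ C(38, 2) = 703. By convexity Σ_i C(r_i, 2) ≥ 89·C(z/89, 2) = z(z − 89)/(2·89), giving z² − 89z − 89·38·37 ≤ 0 and hence z ≤ (1/2)[89 + √(7921 + 4·125134)] = (1/2)[89 + √508457] ≈ (1/2)(89 + 713.0617) = 401.0309.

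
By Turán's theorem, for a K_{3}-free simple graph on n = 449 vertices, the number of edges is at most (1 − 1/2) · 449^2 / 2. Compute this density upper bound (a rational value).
Turán density bound = (1/2) · 449^2/2 = 201601/4 ≈ 50400.25

Turán's theorem: ex(n, K_{r+1}) is achieved by the complete r-partite Turán graph T(n, r) with parts as balanced as possible, and is at most (1 − 1/r) · n^2/2. For r = 2, n = 449: the density bound is (1/2) · 201601/2 = 201601/4 ≈ 50400.25. The integer-valued extremum is e(T(449, 2)) = 50400, which is strictly less than the density bound 201601/4 since 2 ∤ 449 (the parts of T(449, 2) cannot all be equal).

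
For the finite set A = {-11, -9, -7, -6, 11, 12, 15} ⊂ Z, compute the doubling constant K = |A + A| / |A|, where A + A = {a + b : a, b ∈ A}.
K = |A + A| / |A| = 24/7

Enumerate A + A = {a + b : a, b ∈ A}. With |A| = 7, there are |A|^2 = 49 ordered sum pairs; collecting distinct values, A + A = {-22, -20, -18, -17, -16, -15, -14, -13, -12, 0, 1, 2, 3, 4, 5, 6, 8, 9, 22, 23, 24, 26, 27, 30}, so |A + A| = 24. Thus K = 24/7. For comparison, the minimum possible |A + A| over all 7-element sets is 2·7 − 1 = 13 (so min K = 13/7), attained only by arithmetic progressions.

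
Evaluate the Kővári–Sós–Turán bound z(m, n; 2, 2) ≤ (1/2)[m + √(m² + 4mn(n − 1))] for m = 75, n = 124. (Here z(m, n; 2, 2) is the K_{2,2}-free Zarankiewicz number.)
z(75, 124; 2, 2) ≤ (1/2)[75 + √(75² + 4·75·124·123)] = (1/2)[75 + √4581225] = 1107.6898

Kővári–Sós–Turán: let r_1, ..., r_75 be the row sums and z = Σ r_i the total number of 1s. Each pair of columns can share at most one row with both entries 1 (else a 2×2 all-ones block appears), so Σ_i C(r_i, 2) ≤ C(124, 2) = 7626. By convexity Σ_i C(r_i, 2) ≥ 75·C(z/75, 2) = z(z − 75)/(2·75), giving z² − 75z − 75·124·123 ≤ 0 and hence z ≤ (1/2)[75 + √(5625 + 4·1143900)] = (1/2)[75 + √4581225] ≈ (1/2)(75 + 2140.3796) = 1107.6898.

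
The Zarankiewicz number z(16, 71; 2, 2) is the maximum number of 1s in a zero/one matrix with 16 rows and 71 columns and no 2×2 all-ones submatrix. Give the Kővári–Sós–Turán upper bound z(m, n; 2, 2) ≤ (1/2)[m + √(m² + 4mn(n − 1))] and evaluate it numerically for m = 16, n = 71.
z(16, 71; 2, 2) ≤ (1/2)[16 + √(16² + 4·16·71·70)] = (1/2)[16 + √318336] = 290.1064

Kővári–Sós–Turán: let r_1, ..., r_16 be the row sums and z = Σ r_i the total number of 1s. Each pair of columns can share at most one row with both entries 1 (else a 2×2 all-ones block appears), so Σ_i C(r_i, 2) ≤ C(71, 2) = 2485. By convexity Σ_i C(r_i, 2) ≥ 16·C(z/16, 2) = z(z − 16)/(2·16), giving z² − 16z − 16·71·70 ≤ 0 and hence z ≤ (1/2)[16 + √(256 + 4·79520)] = (1/2)[16 + √318336] ≈ (1/2)(16 + 564.2127) = 290.1064.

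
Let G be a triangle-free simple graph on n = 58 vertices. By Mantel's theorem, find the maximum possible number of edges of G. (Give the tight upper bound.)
ex(58, K_3) = ⌊58^2/4⌋ = 841

Mantel (1907): a triangle-free graph on n vertices has at most ⌊n^2/4⌋ edges, with equality for the complete bipartite graph K_{⌊n/2⌋, ⌈n/2⌉}. For n = 58: ⌊58^2/4⌋ = ⌊3364/4⌋ = 841. The extremal graph is K_{29, 29}, which has 29·29 = 841 edges.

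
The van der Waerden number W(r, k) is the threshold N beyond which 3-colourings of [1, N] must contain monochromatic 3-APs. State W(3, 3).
W(3, 3) = 27

This is a classical value, W(3, 3) = 27, established by combining an explicit 3-colouring of {1, ..., 26} with no monochromatic 3-AP (giving the lower bound W(3, 3) > 26) and a finite case analysis / exhaustive computer search showing every 3-colouring of {1, ..., 27} has such an AP.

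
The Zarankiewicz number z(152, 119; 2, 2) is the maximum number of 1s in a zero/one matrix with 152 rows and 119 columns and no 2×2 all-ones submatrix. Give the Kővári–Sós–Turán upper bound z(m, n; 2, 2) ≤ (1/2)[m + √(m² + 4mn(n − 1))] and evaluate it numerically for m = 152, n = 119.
z(152, 119; 2, 2) ≤ (1/2)[152 + √(152² + 4·152·119·118)] = (1/2)[152 + √8560640] = 1538.9286

Kővári–Sós–Turán: let r_1, ..., r_152 be the row sums and z = Σ r_i the total number of 1s. Each pair of columns can share at most one row with both entries 1 (else a 2×2 all-ones block appears), so Σ_i C(r_i, 2) ≤ C(119, 2) = 7021. By convexity Σ_i C(r_i, 2) ≥ 152·C(z/152, 2) = z(z − 152)/(2·152), giving z² − 152z − 152·119·118 ≤ 0 and hence z ≤ (1/2)[152 + √(23104 + 4·2134384)] = (1/2)[152 + √8560640] ≈ (1/2)(152 + 2925.8571) = 1538.9286.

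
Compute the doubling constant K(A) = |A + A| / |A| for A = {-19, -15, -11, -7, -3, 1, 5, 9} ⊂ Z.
K = |A + A| / |A| = 15/8

Enumerate A + A = {a + b : a, b ∈ A}. With |A| = 8, there are |A|^2 = 64 ordered sum pairs; collecting distinct values, A + A = {-38, -34, -30, -26, -22, -18, -14, -10, -6, -2, 2, 6, 10, 14, 18}, so |A + A| = 15. Thus K = 15/8. Here |A + A| = 2|A| − 1 = 15, the minimum possible — so K = 15/8 is minimal, which holds iff A is an arithmetic progression.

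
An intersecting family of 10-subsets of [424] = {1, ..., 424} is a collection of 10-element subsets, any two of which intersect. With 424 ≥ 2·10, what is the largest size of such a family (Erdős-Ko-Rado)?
max |F| = C(423, 9) = 1096702816352712140

Erdős-Ko-Rado (1961): when n ≥ 2k, max |F| = C(n−1, k−1). The bound is attained by the star {A : i ∈ A} for any fixed i ∈ [n]. Here C(424−1, 10−1) = C(423, 9) = 1096702816352712140.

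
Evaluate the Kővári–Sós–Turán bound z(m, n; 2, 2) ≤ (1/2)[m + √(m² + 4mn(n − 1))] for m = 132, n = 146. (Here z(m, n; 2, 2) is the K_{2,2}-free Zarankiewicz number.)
z(132, 146; 2, 2) ≤ (1/2)[132 + √(132² + 4·132·146·145)] = (1/2)[132 + √11195184] = 1738.9603

Kővári–Sós–Turán: let r_1, ..., r_132 be the row sums and z = Σ r_i the total number of 1s. Each pair of columns can share at most one row with both entries 1 (else a 2×2 all-ones block appears), so Σ_i C(r_i, 2) ≤ C(146, 2) = 10585. By convexity Σ_i C(r_i, 2) ≥ 132·C(z/132, 2) = z(z − 132)/(2·132), giving z² − 132z − 132·146·145 ≤ 0 and hence z ≤ (1/2)[132 + √(17424 + 4·2794440)] = (1/2)[132 + √11195184] ≈ (1/2)(132 + 3345.9205) = 1738.9603.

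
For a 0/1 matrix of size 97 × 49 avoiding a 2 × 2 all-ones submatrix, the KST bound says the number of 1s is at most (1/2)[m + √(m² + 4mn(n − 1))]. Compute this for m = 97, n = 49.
z(97, 49; 2, 2) ≤ (1/2)[97 + √(97² + 4·97·49·48)] = (1/2)[97 + √921985] = 528.6002

Kővári–Sós–Turán: let r_1, ..., r_97 be the row sums and z = Σ r_i the total number of 1s. Each pair of columns can share at most one row with both entries 1 (else a 2×2 all-ones block appears), so Σ_i C(r_i, 2) ≤ C(49, 2) = 1176. By convexity Σ_i C(r_i, 2) ≥ 97·C(z/97, 2) = z(z − 97)/(2·97), giving z² − 97z − 97·49·48 ≤ 0 and hence z ≤ (1/2)[97 + √(9409 + 4·228144)] = (1/2)[97 + √921985] ≈ (1/2)(97 + 960.2005) = 528.6002.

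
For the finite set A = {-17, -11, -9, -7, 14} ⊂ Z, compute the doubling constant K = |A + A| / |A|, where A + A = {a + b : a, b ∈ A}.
K = |A + A| / |A| = 14/5

Enumerate A + A = {a + b : a, b ∈ A}. With |A| = 5, there are |A|^2 = 25 ordered sum pairs; collecting distinct values, A + A = {-34, -28, -26, -24, -22, -20, -18, -16, -14, -3, 3, 5, 7, 28}, so |A + A| = 14. Thus K = 14/5. For comparison, the minimum possible |A + A| over all 5-element sets is 2·5 − 1 = 9 (so min K = 9/5), attained only by arithmetic progressions.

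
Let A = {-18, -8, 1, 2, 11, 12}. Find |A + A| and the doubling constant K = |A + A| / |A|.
K = |A + A| / |A| = 15/6 = 5/2

Enumerate A + A = {a + b : a, b ∈ A}. With |A| = 6, there are |A|^2 = 36 ordered sum pairs; collecting distinct values, A + A = {-36, -26, -17, -16, -7, -6, 2, 3, 4, 12, 13, 14, 22, 23, 24}, so |A + A| = 15. Thus K = 15/6 = 5/2. For comparison, the minimum possible |A + A| over all 6-element sets is 2·6 − 1 = 11 (so min K = 11/6), attained only by arithmetic progressions.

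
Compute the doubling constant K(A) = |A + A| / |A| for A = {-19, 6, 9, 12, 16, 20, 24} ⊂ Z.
K = |A + A| / |A| = 24/7

Enumerate A + A = {a + b : a, b ∈ A}. With |A| = 7, there are |A|^2 = 49 ordered sum pairs; collecting distinct values, A + A = {-38, -13, -10, -7, -3, 1, 5, 12, 15, 18, 21, 22, 24, 25, 26, 28, 29, 30, 32, 33, 36, 40, 44, 48}, so |A + A| = 24. Thus K = 24/7. For comparison, the minimum possible |A + A| over all 7-element sets is 2·7 − 1 = 13 (so min K = 13/7), attained only by arithmetic progressions.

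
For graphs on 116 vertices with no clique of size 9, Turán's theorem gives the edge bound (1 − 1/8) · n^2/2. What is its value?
Turán density bound = (7/8) · 116^2/2 = 5887

Turán's theorem: ex(n, K_{r+1}) is achieved by the complete r-partite Turán graph T(n, r) with parts as balanced as possible, and is at most (1 − 1/r) · n^2/2. For r = 8, n = 116: the density bound is (7/8) · 13456/2 = 5887. The integer-valued extremum is e(T(116, 8)) = 5886, which is strictly less than the density bound 5887 since 8 ∤ 116 (the parts of T(116, 8) cannot all be equal).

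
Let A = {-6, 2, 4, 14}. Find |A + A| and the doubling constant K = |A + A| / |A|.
K = |A + A| / |A| = 9/4

Enumerate A + A = {a + b : a, b ∈ A}. With |A| = 4, there are |A|^2 = 16 ordered sum pairs; collecting distinct values, A + A = {-12, -4, -2, 4, 6, 8, 16, 18, 28}, so |A + A| = 9. Thus K = 9/4. For comparison, the minimum possible |A + A| over all 4-element sets is 2·4 − 1 = 7 (so min K = 7/4), attained only by arithmetic progressions.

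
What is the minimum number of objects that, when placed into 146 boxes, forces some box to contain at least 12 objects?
n = (12 − 1)·146 + 1 = 1607

By the generalised pigeonhole principle, to guarantee some box contains ≥ r objects we need more than (r − 1) · k objects total. Threshold: n = (r − 1) · k + 1. With r = 12 and k = 146: n = 11 · 146 + 1 = 1606 + 1 = 1607. For n = 1606 = 11 · 146, we can put exactly 11 objects in every box, avoiding 12 in any single one — so 1607 is tight.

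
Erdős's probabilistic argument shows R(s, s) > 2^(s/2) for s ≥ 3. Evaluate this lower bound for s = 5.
2^(5/2) = 5.6569; so R(5, 5) > 5.6569

Colour each edge of K_n uniformly at random with red/blue. The expected number of monochromatic K_5 is C(n, 5) · 2 · 2^(−C(5,2)). If C(n, 5) · 2^(1 − C(5,2)) < 1, then with positive probability no monochromatic K_5 exists, so R(5, 5) > n. The standard estimate C(n, 5) ≤ n^5/5! shows this inequality holds whenever n ≤ 2^(5/2) (since 5! · 2^(C(5,2) − 1) > 2^(5^2/2) ≥ n^5). Hence R(5, 5) > 2^(5/2) = 5.6569.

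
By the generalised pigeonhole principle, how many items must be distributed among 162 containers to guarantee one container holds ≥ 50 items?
n = (50 − 1)·162 + 1 = 7939

By the generalised pigeonhole principle, to guarantee some box contains ≥ r objects we need more than (r − 1) · k objects total. Threshold: n = (r − 1) · k + 1. With r = 50 and k = 162: n = 49 · 162 + 1 = 7938 + 1 = 7939. For n = 7938 = 49 · 162, we can put exactly 49 objects in every box, avoiding 50 in any single one — so 7939 is tight.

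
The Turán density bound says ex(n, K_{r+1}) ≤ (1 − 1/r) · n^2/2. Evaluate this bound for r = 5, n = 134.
Turán density bound = (4/5) · 134^2/2 = 35912/5 ≈ 7182.4

Turán's theorem: ex(n, K_{r+1}) is achieved by the complete r-partite Turán graph T(n, r) with parts as balanced as possible, and is at most (1 − 1/r) · n^2/2. For r = 5, n = 134: the density bound is (4/5) · 17956/2 = 35912/5 ≈ 7182.4. The integer-valued extremum is e(T(134, 5)) = 7182, which is strictly less than the density bound 35912/5 since 5 ∤ 134 (the parts of T(134, 5) cannot all be equal).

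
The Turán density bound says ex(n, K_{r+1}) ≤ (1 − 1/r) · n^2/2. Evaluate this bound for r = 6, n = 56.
Turán density bound = (5/6) · 56^2/2 = 3920/3 ≈ 1306.6667

Turán's theorem: ex(n, K_{r+1}) is achieved by the complete r-partite Turán graph T(n, r) with parts as balanced as possible, and is at most (1 − 1/r) · n^2/2. For r = 6, n = 56: the density bound is (5/6) · 3136/2 = 3920/3 ≈ 1306.6667. The integer-valued extremum is e(T(56, 6)) = 1306, which is strictly less than the density bound 3920/3 since 6 ∤ 56 (the parts of T(56, 6) cannot all be equal).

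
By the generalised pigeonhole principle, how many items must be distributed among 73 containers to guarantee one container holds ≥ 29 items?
n = (29 − 1)·73 + 1 = 2045

By the generalised pigeonhole principle, to guarantee some box contains ≥ r objects we need more than (r − 1) · k objects total. Threshold: n = (r − 1) · k + 1. With r = 29 and k = 73: n = 28 · 73 + 1 = 2044 + 1 = 2045. For n = 2044 = 28 · 73, we can put exactly 28 objects in every box, avoiding 29 in any single one — so 2045 is tight.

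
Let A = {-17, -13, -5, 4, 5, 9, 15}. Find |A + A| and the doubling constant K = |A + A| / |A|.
K = |A + A| / |A| = 26/7

Enumerate A + A = {a + b : a, b ∈ A}. With |A| = 7, there are |A|^2 = 49 ordered sum pairs; collecting distinct values, A + A = {-34, -30, -26, -22, -18, -13, -12, -10, -9, -8, -4, -2, -1, 0, 2, 4, 8, 9, 10, 13, 14, 18, 19, 20, 24, 30}, so |A + A| = 26. Thus K = 26/7. For comparison, the minimum possible |A + A| over all 7-element sets is 2·7 − 1 = 13 (so min K = 13/7), attained only by arithmetic progressions.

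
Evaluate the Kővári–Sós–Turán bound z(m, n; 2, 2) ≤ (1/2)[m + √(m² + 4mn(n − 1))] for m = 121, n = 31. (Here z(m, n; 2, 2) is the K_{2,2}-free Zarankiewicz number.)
z(121, 31; 2, 2) ≤ (1/2)[121 + √(121² + 4·121·31·30)] = (1/2)[121 + √464761] = 401.3669

Kővári–Sós–Turán: let r_1, ..., r_121 be the row sums and z = Σ r_i the total number of 1s. Each pair of columns can share at most one row with both entries 1 (else a 2×2 all-ones block appears), so Σ_i C(r_i, 2) ≤ C(31, 2) = 465. By convexity Σ_i C(r_i, 2) ≥ 121·C(z/121, 2) = z(z − 121)/(2·121), giving z² − 121z − 121·31·30 ≤ 0 and hence z ≤ (1/2)[121 + √(14641 + 4·112530)] = (1/2)[121 + √464761] ≈ (1/2)(121 + 681.7338) = 401.3669.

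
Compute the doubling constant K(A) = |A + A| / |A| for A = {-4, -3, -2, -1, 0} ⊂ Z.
K = |A + A| / |A| = 9/5

Enumerate A + A = {a + b : a, b ∈ A}. With |A| = 5, there are |A|^2 = 25 ordered sum pairs; collecting distinct values, A + A = {-8, -7, -6, -5, -4, -3, -2, -1, 0}, so |A + A| = 9. Thus K = 9/5. Here |A + A| = 2|A| − 1 = 9, the minimum possible — so K = 9/5 is minimal, which holds iff A is an arithmetic progression.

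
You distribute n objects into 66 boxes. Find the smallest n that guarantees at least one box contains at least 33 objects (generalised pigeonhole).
n = (33 − 1)·66 + 1 = 2113

By the generalised pigeonhole principle, to guarantee some box contains ≥ r objects we need more than (r − 1) · k objects total. Threshold: n = (r − 1) · k + 1. With r = 33 and k = 66: n = 32 · 66 + 1 = 2112 + 1 = 2113. For n = 2112 = 32 · 66, we can put exactly 32 objects in every box, avoiding 33 in any single one — so 2113 is tight.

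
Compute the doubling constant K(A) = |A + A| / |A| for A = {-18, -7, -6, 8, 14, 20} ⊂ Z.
K = |A + A| / |A| = 19/6

Enumerate A + A = {a + b : a, b ∈ A}. With |A| = 6, there are |A|^2 = 36 ordered sum pairs; collecting distinct values, A + A = {-36, -25, -24, -14, -13, -12, -10, -4, 1, 2, 7, 8, 13, 14, 16, 22, 28, 34, 40}, so |A + A| = 19. Thus K = 19/6. For comparison, the minimum possible |A + A| over all 6-element sets is 2·6 − 1 = 11 (so min K = 11/6), attained only by arithmetic progressions.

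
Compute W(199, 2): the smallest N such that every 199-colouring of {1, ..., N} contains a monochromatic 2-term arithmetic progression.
W(199, 2) = 199 + 1 = 200

A 2-term AP is any pair of integers, so a monochromatic 2-AP exists iff some colour is used at least twice. With 199 colours, the colouring i ↦ i on {1, ..., 199} uses each colour once, avoiding any monochromatic pair, so W(199, 2) > 199. For {1, ..., 200}, pigeonhole forces two integers of the same colour, which form a monochromatic 2-AP. Hence W(199, 2) = 200.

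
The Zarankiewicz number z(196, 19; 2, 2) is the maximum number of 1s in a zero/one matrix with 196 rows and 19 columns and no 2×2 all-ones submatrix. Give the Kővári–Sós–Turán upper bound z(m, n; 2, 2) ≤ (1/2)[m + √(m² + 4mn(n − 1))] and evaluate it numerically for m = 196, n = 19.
z(196, 19; 2, 2) ≤ (1/2)[196 + √(196² + 4·196·19·18)] = (1/2)[196 + √306544] = 374.8321

Kővári–Sós–Turán: let r_1, ..., r_196 be the row sums and z = Σ r_i the total number of 1s. Each pair of columns can share at most one row with both entries 1 (else a 2×2 all-ones block appears), so Σ_i C(r_i, 2) ≤ C(19, 2) = 171. By convexity Σ_i C(r_i, 2) ≥ 196·C(z/196, 2) = z(z − 196)/(2·196), giving z² − 196z − 196·19·18 ≤ 0 and hence z ≤ (1/2)[196 + √(38416 + 4·67032)] = (1/2)[196 + √306544] ≈ (1/2)(196 + 553.6642) = 374.8321.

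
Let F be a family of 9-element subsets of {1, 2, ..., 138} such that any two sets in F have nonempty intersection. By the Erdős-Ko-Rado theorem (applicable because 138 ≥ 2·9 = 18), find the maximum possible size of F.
max |F| = C(137, 8) = 2499296258745

The Erdős-Ko-Rado theorem states: for n ≥ 2k, an intersecting family of k-subsets of an n-element set has size at most C(n − 1, k − 1), with equality for 'star' families {A ⊆ [n] : |A| = k, i ∈ A} (fix an element i). For n = 138, k = 9: C(137, 8) = 2499296258745.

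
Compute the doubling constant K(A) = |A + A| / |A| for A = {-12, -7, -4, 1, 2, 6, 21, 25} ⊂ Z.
K = |A + A| / |A| = 32/8 = 4

Enumerate A + A = {a + b : a, b ∈ A}. With |A| = 8, there are |A|^2 = 64 ordered sum pairs; collecting distinct values, A + A = {-24, -19, -16, -14, -11, -10, -8, -6, -5, -3, -2, -1, 2, 3, 4, 7, 8, 9, 12, 13, 14, 17, 18, 21, 22, 23, 26, 27, 31, 42, 46, 50}, so |A + A| = 32. Thus K = 32/8 = 4. For comparison, the minimum possible |A + A| over all 8-element sets is 2·8 − 1 = 15 (so min K = 15/8), attained only by arithmetic progressions.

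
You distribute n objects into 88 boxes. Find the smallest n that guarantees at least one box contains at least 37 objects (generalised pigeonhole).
n = (37 − 1)·88 + 1 = 3169

By the generalised pigeonhole principle, to guarantee some box contains ≥ r objects we need more than (r − 1) · k objects total. Threshold: n = (r − 1) · k + 1. With r = 37 and k = 88: n = 36 · 88 + 1 = 3168 + 1 = 3169. For n = 3168 = 36 · 88, we can put exactly 36 objects in every box, avoiding 37 in any single one — so 3169 is tight.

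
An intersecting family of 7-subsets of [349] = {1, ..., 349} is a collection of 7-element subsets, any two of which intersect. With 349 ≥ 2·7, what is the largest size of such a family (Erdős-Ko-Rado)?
max |F| = C(348, 6) = 2362239780292

The Erdős-Ko-Rado theorem states: for n ≥ 2k, an intersecting family of k-subsets of an n-element set has size at most C(n − 1, k − 1), with equality for 'star' families {A ⊆ [n] : |A| = k, i ∈ A} (fix an element i). For n = 349, k = 7: C(348, 6) = 2362239780292.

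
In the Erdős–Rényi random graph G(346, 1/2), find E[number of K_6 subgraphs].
E[# K_6] = C(346, 6) · (1/2)^C(6, 2) = 2281370098854 / 2^15 = 1140685049427/16384 ≈ 69621890.223816

For each 6-subset S of vertices (there are C(346, 6) = 2281370098854 such S), let X_S = 1 if S induces a K_6 (all C(6, 2) = 15 edges present). Then P(X_S = 1) = (1/2)^15 = 1/32768. By linearity of expectation, E[# K_6] = C(346, 6) · (1/2)^15 = 2281370098854 / 32768 = 1140685049427/16384 ≈ 69621890.223816.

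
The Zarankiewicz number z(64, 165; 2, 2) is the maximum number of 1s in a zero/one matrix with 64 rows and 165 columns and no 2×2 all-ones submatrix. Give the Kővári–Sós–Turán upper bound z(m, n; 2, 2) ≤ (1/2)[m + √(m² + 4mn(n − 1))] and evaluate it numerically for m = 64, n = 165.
z(64, 165; 2, 2) ≤ (1/2)[64 + √(64² + 4·64·165·164)] = (1/2)[64 + √6931456] = 1348.3829

Kővári–Sós–Turán: let r_1, ..., r_64 be the row sums and z = Σ r_i the total number of 1s. Each pair of columns can share at most one row with both entries 1 (else a 2×2 all-ones block appears), so Σ_i C(r_i, 2) ≤ C(165, 2) = 13530. By convexity Σ_i C(r_i, 2) ≥ 64·C(z/64, 2) = z(z − 64)/(2·64), giving z² − 64z − 64·165·164 ≤ 0 and hence z ≤ (1/2)[64 + √(4096 + 4·1731840)] = (1/2)[64 + √6931456] ≈ (1/2)(64 + 2632.7658) = 1348.3829.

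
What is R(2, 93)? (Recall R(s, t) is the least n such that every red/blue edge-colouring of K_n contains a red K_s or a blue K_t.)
R(2, 93) = 93

R(2, k) = k for all k ≥ 2: in a 2-colouring of K_k, either some edge is red (a red K_2) or all edges are blue (a blue K_k). And K_{92} coloured all-blue has no blue K_93, so R(2, 93) > 92. Hence R(2, 93) = 93.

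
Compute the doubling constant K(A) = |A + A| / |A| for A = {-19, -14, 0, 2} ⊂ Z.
K = |A + A| / |A| = 10/4 = 5/2

Enumerate A + A = {a + b : a, b ∈ A}. With |A| = 4, there are |A|^2 = 16 ordered sum pairs; collecting distinct values, A + A = {-38, -33, -28, -19, -17, -14, -12, 0, 2, 4}, so |A + A| = 10. Thus K = 10/4 = 5/2. For comparison, the minimum possible |A + A| over all 4-element sets is 2·4 − 1 = 7 (so min K = 7/4), attained only by arithmetic progressions.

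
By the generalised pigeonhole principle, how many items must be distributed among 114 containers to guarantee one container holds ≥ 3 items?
n = (3 − 1)·114 + 1 = 229

By the generalised pigeonhole principle, to guarantee some box contains ≥ r objects we need more than (r − 1) · k objects total. Threshold: n = (r − 1) · k + 1. With r = 3 and k = 114: n = 2 · 114 + 1 = 228 + 1 = 229. For n = 228 = 2 · 114, we can put exactly 2 objects in every box, avoiding 3 in any single one — so 229 is tight.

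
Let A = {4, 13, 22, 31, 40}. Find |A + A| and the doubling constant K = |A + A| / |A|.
K = |A + A| / |A| = 9/5

Enumerate A + A = {a + b : a, b ∈ A}. With |A| = 5, there are |A|^2 = 25 ordered sum pairs; collecting distinct values, A + A = {8, 17, 26, 35, 44, 53, 62, 71, 80}, so |A + A| = 9. Thus K = 9/5. Here |A + A| = 2|A| − 1 = 9, the minimum possible — so K = 9/5 is minimal, which holds iff A is an arithmetic progression.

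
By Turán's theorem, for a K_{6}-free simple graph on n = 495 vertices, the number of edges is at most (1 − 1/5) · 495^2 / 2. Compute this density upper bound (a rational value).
Turán density bound = (4/5) · 495^2/2 = 98010

Turán's theorem: ex(n, K_{r+1}) is achieved by the complete r-partite Turán graph T(n, r) with parts as balanced as possible, and is at most (1 − 1/r) · n^2/2. For r = 5, n = 495: the density bound is (4/5) · 245025/2 = 98010. Since 5 ∣ 495, the Turán graph T(495, 5) has parts of equal size 99, and its edge count e(T(495, 5)) = 98010 attains the density bound exactly.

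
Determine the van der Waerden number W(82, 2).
W(82, 2) = 82 + 1 = 83

A 2-term AP is any pair of integers, so a monochromatic 2-AP exists iff some colour is used at least twice. With 82 colours, the colouring i ↦ i on {1, ..., 82} uses each colour once, avoiding any monochromatic pair, so W(82, 2) > 82. For {1, ..., 83}, pigeonhole forces two integers of the same colour, which form a monochromatic 2-AP. Hence W(82, 2) = 83.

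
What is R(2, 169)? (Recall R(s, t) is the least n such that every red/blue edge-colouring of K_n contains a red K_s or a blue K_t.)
R(2, 169) = 169

R(2, k) = k for all k ≥ 2: in a 2-colouring of K_k, either some edge is red (a red K_2) or all edges are blue (a blue K_k). And K_{168} coloured all-blue has no blue K_169, so R(2, 169) > 168. Hence R(2, 169) = 169.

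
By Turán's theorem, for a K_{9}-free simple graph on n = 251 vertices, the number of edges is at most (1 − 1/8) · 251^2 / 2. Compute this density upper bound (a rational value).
Turán density bound = (7/8) · 251^2/2 = 441007/16 ≈ 27562.9375

Turán's theorem: ex(n, K_{r+1}) is achieved by the complete r-partite Turán graph T(n, r) with parts as balanced as possible, and is at most (1 − 1/r) · n^2/2. For r = 8, n = 251: the density bound is (7/8) · 63001/2 = 441007/16 ≈ 27562.9375. The integer-valued extremum is e(T(251, 8)) = 27562, which is strictly less than the density bound 441007/16 since 8 ∤ 251 (the parts of T(251, 8) cannot all be equal).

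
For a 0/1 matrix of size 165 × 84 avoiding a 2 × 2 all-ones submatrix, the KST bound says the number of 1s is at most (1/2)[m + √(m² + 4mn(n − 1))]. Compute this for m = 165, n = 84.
z(165, 84; 2, 2) ≤ (1/2)[165 + √(165² + 4·165·84·83)] = (1/2)[165 + √4628745] = 1158.2259

Kővári–Sós–Turán: let r_1, ..., r_165 be the row sums and z = Σ r_i the total number of 1s. Each pair of columns can share at most one row with both entries 1 (else a 2×2 all-ones block appears), so Σ_i C(r_i, 2) ≤ C(84, 2) = 3486. By convexity Σ_i C(r_i, 2) ≥ 165·C(z/165, 2) = z(z − 165)/(2·165), giving z² − 165z − 165·84·83 ≤ 0 and hence z ≤ (1/2)[165 + √(27225 + 4·1150380)] = (1/2)[165 + √4628745] ≈ (1/2)(165 + 2151.4518) = 1158.2259.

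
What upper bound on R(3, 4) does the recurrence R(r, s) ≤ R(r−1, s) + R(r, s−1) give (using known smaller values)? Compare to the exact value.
R(3, 4) ≤ R(2, 4) + R(3, 3) = 4 + 6 = 10; exact value R(3, 4) = 9.

The Erdős–Szekeres recurrence R(r, s) ≤ R(r−1, s) + R(r, s−1) applied to (r, s) = (3, 4) gives
  R(3, 4) ≤ R(2, 4) + R(3, 3) = 4 + 6 = 10.
(Recall R(2, k) = k and R is symmetric.) The recurrence is not tight here (it gives 10, but the exact value is R(3, 4) = 9); the tight upper bound requires a sharper argument than the simple recurrence, combined with a lower-bound construction on K_{8}.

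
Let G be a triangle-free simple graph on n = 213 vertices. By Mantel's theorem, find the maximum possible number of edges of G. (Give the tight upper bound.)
ex(213, K_3) = ⌊213^2/4⌋ = 11342

Mantel (1907): a triangle-free graph on n vertices has at most ⌊n^2/4⌋ edges, with equality for the complete bipartite graph K_{⌊n/2⌋, ⌈n/2⌉}. For n = 213: ⌊213^2/4⌋ = ⌊45369/4⌋ = 11342. The extremal graph is K_{106, 107}, which has 106·107 = 11342 edges.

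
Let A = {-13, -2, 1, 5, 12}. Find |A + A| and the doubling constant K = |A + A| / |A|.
K = |A + A| / |A| = 13/5

Enumerate A + A = {a + b : a, b ∈ A}. With |A| = 5, there are |A|^2 = 25 ordered sum pairs; collecting distinct values, A + A = {-26, -15, -12, -8, -4, -1, 2, 3, 6, 10, 13, 17, 24}, so |A + A| = 13. Thus K = 13/5. For comparison, the minimum possible |A + A| over all 5-element sets is 2·5 − 1 = 9 (so min K = 9/5), attained only by arithmetic progressions.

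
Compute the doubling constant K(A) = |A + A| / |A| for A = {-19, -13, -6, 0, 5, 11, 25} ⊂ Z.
K = |A + A| / |A| = 25/7

Enumerate A + A = {a + b : a, b ∈ A}. With |A| = 7, there are |A|^2 = 49 ordered sum pairs; collecting distinct values, A + A = {-38, -32, -26, -25, -19, -14, -13, -12, -8, -6, -2, -1, 0, 5, 6, 10, 11, 12, 16, 19, 22, 25, 30, 36, 50}, so |A + A| = 25. Thus K = 25/7. For comparison, the minimum possible |A + A| over all 7-element sets is 2·7 − 1 = 13 (so min K = 13/7), attained only by arithmetic progressions.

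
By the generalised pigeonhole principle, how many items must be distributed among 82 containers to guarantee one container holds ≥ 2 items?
n = (2 − 1)·82 + 1 = 83

By the generalised pigeonhole principle, to guarantee some box contains ≥ r objects we need more than (r − 1) · k objects total. Threshold: n = (r − 1) · k + 1. With r = 2 and k = 82: n = 1 · 82 + 1 = 82 + 1 = 83. For n = 82 = 1 · 82, we can put exactly 1 objects in every box, avoiding 2 in any single one — so 83 is tight.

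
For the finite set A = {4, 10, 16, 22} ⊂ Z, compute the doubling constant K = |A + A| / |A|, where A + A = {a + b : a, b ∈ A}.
K = |A + A| / |A| = 7/4

Enumerate A + A = {a + b : a, b ∈ A}. With |A| = 4, there are |A|^2 = 16 ordered sum pairs; collecting distinct values, A + A = {8, 14, 20, 26, 32, 38, 44}, so |A + A| = 7. Thus K = 7/4. Here |A + A| = 2|A| − 1 = 7, the minimum possible — so K = 7/4 is minimal, which holds iff A is an arithmetic progression.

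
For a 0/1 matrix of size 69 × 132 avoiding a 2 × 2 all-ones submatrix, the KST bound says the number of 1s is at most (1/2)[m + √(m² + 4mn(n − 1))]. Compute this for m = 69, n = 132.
z(69, 132; 2, 2) ≤ (1/2)[69 + √(69² + 4·69·132·131)] = (1/2)[69 + √4777353] = 1127.3578

Kővári–Sós–Turán: let r_1, ..., r_69 be the row sums and z = Σ r_i the total number of 1s. Each pair of columns can share at most one row with both entries 1 (else a 2×2 all-ones block appears), so Σ_i C(r_i, 2) ≤ C(132, 2) = 8646. By convexity Σ_i C(r_i, 2) ≥ 69·C(z/69, 2) = z(z − 69)/(2·69), giving z² − 69z − 69·132·131 ≤ 0 and hence z ≤ (1/2)[69 + √(4761 + 4·1193148)] = (1/2)[69 + √4777353] ≈ (1/2)(69 + 2185.7157) = 1127.3578.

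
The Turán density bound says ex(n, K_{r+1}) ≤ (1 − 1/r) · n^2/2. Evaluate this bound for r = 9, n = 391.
Turán density bound = (8/9) · 391^2/2 = 611524/9 ≈ 67947.1111

Turán's theorem: ex(n, K_{r+1}) is achieved by the complete r-partite Turán graph T(n, r) with parts as balanced as possible, and is at most (1 − 1/r) · n^2/2. For r = 9, n = 391: the density bound is (8/9) · 152881/2 = 611524/9 ≈ 67947.1111. The integer-valued extremum is e(T(391, 9)) = 67946, which is strictly less than the density bound 611524/9 since 9 ∤ 391 (the parts of T(391, 9) cannot all be equal).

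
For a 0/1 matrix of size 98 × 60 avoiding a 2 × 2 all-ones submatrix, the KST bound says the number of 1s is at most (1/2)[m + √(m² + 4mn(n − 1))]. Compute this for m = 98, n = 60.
z(98, 60; 2, 2) ≤ (1/2)[98 + √(98² + 4·98·60·59)] = (1/2)[98 + √1397284] = 640.0338

Kővári–Sós–Turán: let r_1, ..., r_98 be the row sums and z = Σ r_i the total number of 1s. Each pair of columns can share at most one row with both entries 1 (else a 2×2 all-ones block appears), so Σ_i C(r_i, 2) ≤ C(60, 2) = 1770. By convexity Σ_i C(r_i, 2) ≥ 98·C(z/98, 2) = z(z − 98)/(2·98), giving z² − 98z − 98·60·59 ≤ 0 and hence z ≤ (1/2)[98 + √(9604 + 4·346920)] = (1/2)[98 + √1397284] ≈ (1/2)(98 + 1182.0677) = 640.0338.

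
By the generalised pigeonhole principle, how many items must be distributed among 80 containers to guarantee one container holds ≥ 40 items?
n = (40 − 1)·80 + 1 = 3121

By the generalised pigeonhole principle, to guarantee some box contains ≥ r objects we need more than (r − 1) · k objects total. Threshold: n = (r − 1) · k + 1. With r = 40 and k = 80: n = 39 · 80 + 1 = 3120 + 1 = 3121. For n = 3120 = 39 · 80, we can put exactly 39 objects in every box, avoiding 40 in any single one — so 3121 is tight.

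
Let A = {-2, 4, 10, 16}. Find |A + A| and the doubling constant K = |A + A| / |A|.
K = |A + A| / |A| = 7/4

Enumerate A + A = {a + b : a, b ∈ A}. With |A| = 4, there are |A|^2 = 16 ordered sum pairs; collecting distinct values, A + A = {-4, 2, 8, 14, 20, 26, 32}, so |A + A| = 7. Thus K = 7/4. Here |A + A| = 2|A| − 1 = 7, the minimum possible — so K = 7/4 is minimal, which holds iff A is an arithmetic progression.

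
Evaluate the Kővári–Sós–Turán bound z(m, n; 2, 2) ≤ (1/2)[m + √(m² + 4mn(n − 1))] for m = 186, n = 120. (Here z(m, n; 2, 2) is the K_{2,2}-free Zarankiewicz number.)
z(186, 120; 2, 2) ≤ (1/2)[186 + √(186² + 4·186·120·119)] = (1/2)[186 + √10658916] = 1725.3998

Kővári–Sós–Turán: let r_1, ..., r_186 be the row sums and z = Σ r_i the total number of 1s. Each pair of columns can share at most one row with both entries 1 (else a 2×2 all-ones block appears), so Σ_i C(r_i, 2) ≤ C(120, 2) = 7140. By convexity Σ_i C(r_i, 2) ≥ 186·C(z/186, 2) = z(z − 186)/(2·186), giving z² − 186z − 186·120·119 ≤ 0 and hence z ≤ (1/2)[186 + √(34596 + 4·2656080)] = (1/2)[186 + √10658916] ≈ (1/2)(186 + 3264.7995) = 1725.3998.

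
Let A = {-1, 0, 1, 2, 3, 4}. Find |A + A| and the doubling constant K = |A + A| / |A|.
K = |A + A| / |A| = 11/6

Enumerate A + A = {a + b : a, b ∈ A}. With |A| = 6, there are |A|^2 = 36 ordered sum pairs; collecting distinct values, A + A = {-2, -1, 0, 1, 2, 3, 4, 5, 6, 7, 8}, so |A + A| = 11. Thus K = 11/6. Here |A + A| = 2|A| − 1 = 11, the minimum possible — so K = 11/6 is minimal, which holds iff A is an arithmetic progression.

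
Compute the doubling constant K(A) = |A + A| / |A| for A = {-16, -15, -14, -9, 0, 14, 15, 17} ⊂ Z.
K = |A + A| / |A| = 31/8

Enumerate A + A = {a + b : a, b ∈ A}. With |A| = 8, there are |A|^2 = 64 ordered sum pairs; collecting distinct values, A + A = {-32, -31, -30, -29, -28, -25, -24, -23, -18, -16, -15, -14, -9, -2, -1, 0, 1, 2, 3, 5, 6, 8, 14, 15, 17, 28, 29, 30, 31, 32, 34}, so |A + A| = 31. Thus K = 31/8. For comparison, the minimum possible |A + A| over all 8-element sets is 2·8 − 1 = 15 (so min K = 15/8), attained only by arithmetic progressions.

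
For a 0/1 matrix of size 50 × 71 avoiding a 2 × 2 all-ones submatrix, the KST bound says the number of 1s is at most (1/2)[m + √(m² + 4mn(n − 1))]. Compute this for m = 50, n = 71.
z(50, 71; 2, 2) ≤ (1/2)[50 + √(50² + 4·50·71·70)] = (1/2)[50 + √996500] = 524.1242

Kővári–Sós–Turán: let r_1, ..., r_50 be the row sums and z = Σ r_i the total number of 1s. Each pair of columns can share at most one row with both entries 1 (else a 2×2 all-ones block appears), so Σ_i C(r_i, 2) ≤ C(71, 2) = 2485. By convexity Σ_i C(r_i, 2) ≥ 50·C(z/50, 2) = z(z − 50)/(2·50), giving z² − 50z − 50·71·70 ≤ 0 and hence z ≤ (1/2)[50 + √(2500 + 4·248500)] = (1/2)[50 + √996500] ≈ (1/2)(50 + 998.2485) = 524.1242.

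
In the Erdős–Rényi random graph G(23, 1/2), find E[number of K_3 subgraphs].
E[# K_3] = C(23, 3) · (1/2)^C(3, 2) = 1771 / 2^3 = 221.375

For each 3-subset S of vertices (there are C(23, 3) = 1771 such S), let X_S = 1 if S induces a K_3 (all C(3, 2) = 3 edges present). Then P(X_S = 1) = (1/2)^3 = 1/8. By linearity of expectation, E[# K_3] = C(23, 3) · (1/2)^3 = 1771 / 8 = 221.375.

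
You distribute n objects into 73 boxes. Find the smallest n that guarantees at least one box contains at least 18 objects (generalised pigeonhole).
n = (18 − 1)·73 + 1 = 1242

By the generalised pigeonhole principle, to guarantee some box contains ≥ r objects we need more than (r − 1) · k objects total. Threshold: n = (r − 1) · k + 1. With r = 18 and k = 73: n = 17 · 73 + 1 = 1241 + 1 = 1242. For n = 1241 = 17 · 73, we can put exactly 17 objects in every box, avoiding 18 in any single one — so 1242 is tight.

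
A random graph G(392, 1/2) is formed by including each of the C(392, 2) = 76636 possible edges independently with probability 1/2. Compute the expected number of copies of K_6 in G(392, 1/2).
E[# K_6] = C(392, 6) · (1/2)^C(6, 2) = 4849391277276 / 2^15 = 1212347819319/8192 ≈ 147991677.162964

For each 6-subset S of vertices (there are C(392, 6) = 4849391277276 such S), let X_S = 1 if S induces a K_6 (all C(6, 2) = 15 edges present). Then P(X_S = 1) = (1/2)^15 = 1/32768. By linearity of expectation, E[# K_6] = C(392, 6) · (1/2)^15 = 4849391277276 / 32768 = 1212347819319/8192 ≈ 147991677.162964.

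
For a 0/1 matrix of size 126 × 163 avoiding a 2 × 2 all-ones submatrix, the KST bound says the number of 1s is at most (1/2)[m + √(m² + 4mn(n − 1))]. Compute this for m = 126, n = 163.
z(126, 163; 2, 2) ≤ (1/2)[126 + √(126² + 4·126·163·162)] = (1/2)[126 + √13324500] = 1888.137

Kővári–Sós–Turán: let r_1, ..., r_126 be the row sums and z = Σ r_i the total number of 1s. Each pair of columns can share at most one row with both entries 1 (else a 2×2 all-ones block appears), so Σ_i C(r_i, 2) ≤ C(163, 2) = 13203. By convexity Σ_i C(r_i, 2) ≥ 126·C(z/126, 2) = z(z − 126)/(2·126), giving z² − 126z − 126·163·162 ≤ 0 and hence z ≤ (1/2)[126 + √(15876 + 4·3327156)] = (1/2)[126 + √13324500] ≈ (1/2)(126 + 3650.274) = 1888.137.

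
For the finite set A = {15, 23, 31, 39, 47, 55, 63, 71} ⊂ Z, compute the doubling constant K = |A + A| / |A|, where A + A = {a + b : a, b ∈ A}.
K = |A + A| / |A| = 15/8

Enumerate A + A = {a + b : a, b ∈ A}. With |A| = 8, there are |A|^2 = 64 ordered sum pairs; collecting distinct values, A + A = {30, 38, 46, 54, 62, 70, 78, 86, 94, 102, 110, 118, 126, 134, 142}, so |A + A| = 15. Thus K = 15/8. Here |A + A| = 2|A| − 1 = 15, the minimum possible — so K = 15/8 is minimal, which holds iff A is an arithmetic progression.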